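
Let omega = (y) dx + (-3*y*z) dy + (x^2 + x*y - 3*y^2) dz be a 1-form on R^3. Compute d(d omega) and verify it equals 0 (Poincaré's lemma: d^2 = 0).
d(d omega) = 0

Step 1: d omega = sum_{i<j} (∂f_j/∂x_i - ∂f_i/∂x_j) dx_i ∧ dx_j:
  coeff of dx ∧ dy: -1
  coeff of dx ∧ dz: 2*x + y
  coeff of dy ∧ dz: x - 3*y
Step 2: Apply d again to each 2-form coefficient. The only possible 3-form in R^3 is dx ∧ dy ∧ dz, with coefficient
  ∂(coeff of dy∧dz)/∂x - ∂(coeff of dx∧dz)/∂y + ∂(coeff of dx∧dy)/∂z
  = ∂/∂x (x - 3*y) - ∂/∂y (2*x + y) + ∂/∂z (-1).
Each of these terms simplifies to sums of mixed partials that cancel in pairs. The result is 0 (by equality of mixed partials for smooth functions — Schwarz / Clairaut).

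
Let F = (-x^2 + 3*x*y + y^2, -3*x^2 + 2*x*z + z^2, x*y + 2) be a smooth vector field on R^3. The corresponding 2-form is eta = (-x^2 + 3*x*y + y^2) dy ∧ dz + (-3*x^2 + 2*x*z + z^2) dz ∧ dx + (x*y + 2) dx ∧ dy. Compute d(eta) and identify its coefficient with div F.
d(eta) = (-2*x + 3*y) dx ∧ dy ∧ dz; div F = -2*x + 3*y

For a 2-form in R^3 of the form above, applying d gives a 3-form with coefficient ∂P/∂x + ∂Q/∂y + ∂R/∂z:
  ∂P/∂x = -2*x + 3*y
  ∂Q/∂y = 0
  ∂R/∂z = 0
Sum = -2*x + 3*y, which is exactly div F.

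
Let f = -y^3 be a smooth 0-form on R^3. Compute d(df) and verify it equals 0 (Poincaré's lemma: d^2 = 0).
d(df) = 0

Step 1: df = sum_i (∂f/∂x_i) dx_i = (0) dx + (-3*y^2) dy + (0) dz.
Step 2: Apply d again. Using the 1-form formula, the coefficient of dx ∧ dy in d(df) is ∂^2 f/∂x ∂y - ∂^2 f/∂y ∂x = (0) - (0) = 0 (equality of mixed partials for smooth f).
Similarly for dx ∧ dz and dy ∧ dz — all coefficients vanish. So d(df) = 0.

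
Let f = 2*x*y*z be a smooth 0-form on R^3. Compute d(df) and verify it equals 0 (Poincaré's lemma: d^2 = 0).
d(df) = 0

Step 1: df = sum_i (∂f/∂x_i) dx_i = (2*y*z) dx + (2*x*z) dy + (2*x*y) dz.
Step 2: Apply d again. Using the 1-form formula, the coefficient of dx ∧ dy in d(df) is ∂^2 f/∂x ∂y - ∂^2 f/∂y ∂x = (2*z) - (2*z) = 0 (equality of mixed partials for smooth f).
Similarly for dx ∧ dz and dy ∧ dz — all coefficients vanish. So d(df) = 0.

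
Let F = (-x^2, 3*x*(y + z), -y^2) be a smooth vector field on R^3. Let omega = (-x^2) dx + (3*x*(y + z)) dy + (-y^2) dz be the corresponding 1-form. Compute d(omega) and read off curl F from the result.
d(omega) = (-3*x - 2*y) dy ∧ dz + (0) dz ∧ dx + (3*y + 3*z) dx ∧ dy; curl F = (-3*x - 2*y, 0, 3*y + 3*z)

d omega = sum_{i<j} (∂f_j/∂x_i - ∂f_i/∂x_j) dx_i ∧ dx_j. Under the identification (dy ∧ dz, dz ∧ dx, dx ∧ dy) ↔ (e_x, e_y, e_z), the coefficients are exactly the components of curl F. Compute:
  ∂R/∂y - ∂Q/∂z = (-2*y) - (3*x) = -3*x - 2*y
  ∂P/∂z - ∂R/∂x = (0) - (0) = 0
  ∂Q/∂x - ∂P/∂y = (3*y + 3*z) - (0) = 3*y + 3*z.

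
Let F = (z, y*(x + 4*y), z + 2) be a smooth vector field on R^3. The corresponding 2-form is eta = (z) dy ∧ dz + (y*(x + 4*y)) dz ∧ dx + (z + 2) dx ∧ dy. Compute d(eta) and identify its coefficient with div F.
d(eta) = (x + 8*y + 1) dx ∧ dy ∧ dz; div F = x + 8*y + 1

For a 2-form in R^3 of the form above, applying d gives a 3-form with coefficient ∂P/∂x + ∂Q/∂y + ∂R/∂z:
  ∂P/∂x = 0
  ∂Q/∂y = x + 8*y
  ∂R/∂z = 1
Sum = x + 8*y + 1, which is exactly div F.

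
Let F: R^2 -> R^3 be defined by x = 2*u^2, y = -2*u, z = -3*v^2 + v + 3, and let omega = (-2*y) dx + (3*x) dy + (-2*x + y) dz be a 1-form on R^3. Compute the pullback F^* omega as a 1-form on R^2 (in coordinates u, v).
F^* omega = (4*u^2) du + (2*u*(12*u*v - 2*u + 6*v - 1)) dv

Using F^*(f dg) = (f ∘ F) d(g ∘ F), substitute each coordinate x_i by F_i(u, v) in f_i, and replace dx_i by d F_i = (∂F_i/∂u) du + (∂F_i/∂v) dv.
  For the x component: f_1(F) = 4*u; d F_1 = (4*u) du + (0) dv
  For the y component: f_2(F) = 6*u^2; d F_2 = (-2) du + (0) dv
  For the z component: f_3(F) = 2*u*(-2*u - 1); d F_3 = (0) du + (1 - 6*v) dv
Combining and collecting du, dv coefficients:
  coeff of du: 4*u^2
  coeff of dv: 2*u*(12*u*v - 2*u + 6*v - 1)
F^* omega = (4*u^2) du + (2*u*(12*u*v - 2*u + 6*v - 1)) dv.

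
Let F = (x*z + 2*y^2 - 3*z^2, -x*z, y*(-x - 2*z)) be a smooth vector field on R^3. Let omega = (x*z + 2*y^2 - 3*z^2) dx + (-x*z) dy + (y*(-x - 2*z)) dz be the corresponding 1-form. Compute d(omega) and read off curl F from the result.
d(omega) = (-2*z) dy ∧ dz + (x + y - 6*z) dz ∧ dx + (-4*y - z) dx ∧ dy; curl F = (-2*z, x + y - 6*z, -4*y - z)

d omega = sum_{i<j} (∂f_j/∂x_i - ∂f_i/∂x_j) dx_i ∧ dx_j. Under the identification (dy ∧ dz, dz ∧ dx, dx ∧ dy) ↔ (e_x, e_y, e_z), the coefficients are exactly the components of curl F. Compute:
  ∂R/∂y - ∂Q/∂z = (-x - 2*z) - (-x) = -2*z
  ∂P/∂z - ∂R/∂x = (x - 6*z) - (-y) = x + y - 6*z
  ∂Q/∂x - ∂P/∂y = (-z) - (4*y) = -4*y - z.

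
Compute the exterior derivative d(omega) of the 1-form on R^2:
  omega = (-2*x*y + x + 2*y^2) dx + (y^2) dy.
d(omega) = (2*x - 4*y) dx ∧ dy

For a 1-form omega = sum_i f_i dx_i, the exterior derivative is
  d(omega) = sum_{i < j} (∂f_j/∂x_i - ∂f_i/∂x_j) dx_i ∧ dx_j.
  coefficient of dx ∧ dy: ∂f_2/∂x - ∂f_1/∂y = ∂(y^2)/∂x - ∂(-2*x*y + x + 2*y^2)/∂y = 2*x - 4*y
Assembling: d(omega) = (2*x - 4*y) dx ∧ dy.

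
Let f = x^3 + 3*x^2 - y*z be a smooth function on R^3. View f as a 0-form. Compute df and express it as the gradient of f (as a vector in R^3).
df = (3*x*(x + 2)) dx + (-z) dy + (-y) dz; grad f = (3*x*(x + 2), -z, -y)

For a 0-form f, d f = (∂f/∂x) dx + (∂f/∂y) dy + (∂f/∂z) dz. The components of the vector representation are exactly the entries of grad f in Cartesian coordinates:
  ∂f/∂x = 3*x*(x + 2)
  ∂f/∂y = -z
  ∂f/∂z = -y.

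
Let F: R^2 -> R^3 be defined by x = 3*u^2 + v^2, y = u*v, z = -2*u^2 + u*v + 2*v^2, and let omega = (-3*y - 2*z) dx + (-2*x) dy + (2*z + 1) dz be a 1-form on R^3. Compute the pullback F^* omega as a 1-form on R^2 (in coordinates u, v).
F^* omega = (40*u^3 - 48*u^2*v - 38*u*v^2 - 4*u + 2*v^3 + v) du + (-10*u^3 - 6*u^2*v + u + 8*v^3 + 4*v) dv

Using F^*(f dg) = (f ∘ F) d(g ∘ F), substitute each coordinate x_i by F_i(u, v) in f_i, and replace dx_i by d F_i = (∂F_i/∂u) du + (∂F_i/∂v) dv.
  For the x component: f_1(F) = 4*u^2 - 5*u*v - 4*v^2; d F_1 = (6*u) du + (2*v) dv
  For the y component: f_2(F) = -6*u^2 - 2*v^2; d F_2 = (v) du + (u) dv
  For the z component: f_3(F) = -4*u^2 + 2*u*v + 4*v^2 + 1; d F_3 = (-4*u + v) du + (u + 4*v) dv
Combining and collecting du, dv coefficients:
  coeff of du: 40*u^3 - 48*u^2*v - 38*u*v^2 - 4*u + 2*v^3 + v
  coeff of dv: -10*u^3 - 6*u^2*v + u + 8*v^3 + 4*v
F^* omega = (40*u^3 - 48*u^2*v - 38*u*v^2 - 4*u + 2*v^3 + v) du + (-10*u^3 - 6*u^2*v + u + 8*v^3 + 4*v) dv.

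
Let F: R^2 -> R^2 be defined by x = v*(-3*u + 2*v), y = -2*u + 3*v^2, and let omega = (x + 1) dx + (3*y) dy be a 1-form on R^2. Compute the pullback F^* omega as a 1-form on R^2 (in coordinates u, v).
F^* omega = (9*u*v^2 + 12*u - 6*v^3 - 18*v^2 - 3*v) du + (9*u^2*v - 18*u*v^2 - 36*u*v - 3*u + 62*v^3 + 4*v) dv

Using F^*(f dg) = (f ∘ F) d(g ∘ F), substitute each coordinate x_i by F_i(u, v) in f_i, and replace dx_i by d F_i = (∂F_i/∂u) du + (∂F_i/∂v) dv.
  For the x component: f_1(F) = -3*u*v + 2*v^2 + 1; d F_1 = (-3*v) du + (-3*u + 4*v) dv
  For the y component: f_2(F) = -6*u + 9*v^2; d F_2 = (-2) du + (6*v) dv
Combining and collecting du, dv coefficients:
  coeff of du: 9*u*v^2 + 12*u - 6*v^3 - 18*v^2 - 3*v
  coeff of dv: 9*u^2*v - 18*u*v^2 - 36*u*v - 3*u + 62*v^3 + 4*v
F^* omega = (9*u*v^2 + 12*u - 6*v^3 - 18*v^2 - 3*v) du + (9*u^2*v - 18*u*v^2 - 36*u*v - 3*u + 62*v^3 + 4*v) dv.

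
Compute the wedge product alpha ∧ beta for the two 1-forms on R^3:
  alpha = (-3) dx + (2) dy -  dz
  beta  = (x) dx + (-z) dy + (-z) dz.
alpha ∧ beta = (-2*x + 3*z) dx ∧ dy + (x + 3*z) dx ∧ dz + (-3*z) dy ∧ dz

Distribute the wedge, using dx_i ∧ dx_j = -dx_j ∧ dx_i and dx_i ∧ dx_i = 0. For each pair (i, j) with i < j, the coefficient of dx_i ∧ dx_j in alpha ∧ beta is (alpha_i * beta_j - alpha_j * beta_i). Collecting: alpha ∧ beta = (-2*x + 3*z) dx ∧ dy + (x + 3*z) dx ∧ dz + (-3*z) dy ∧ dz.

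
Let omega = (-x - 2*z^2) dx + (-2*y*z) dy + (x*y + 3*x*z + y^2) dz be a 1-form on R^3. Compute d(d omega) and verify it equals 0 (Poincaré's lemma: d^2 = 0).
d(d omega) = 0

Step 1: d omega = sum_{i<j} (∂f_j/∂x_i - ∂f_i/∂x_j) dx_i ∧ dx_j:
  coeff of dx ∧ dy: 0
  coeff of dx ∧ dz: y + 7*z
  coeff of dy ∧ dz: x + 4*y
Step 2: Apply d again to each 2-form coefficient. The only possible 3-form in R^3 is dx ∧ dy ∧ dz, with coefficient
  ∂(coeff of dy∧dz)/∂x - ∂(coeff of dx∧dz)/∂y + ∂(coeff of dx∧dy)/∂z
  = ∂/∂x (x + 4*y) - ∂/∂y (y + 7*z) + ∂/∂z (0).
Each of these terms simplifies to sums of mixed partials that cancel in pairs. The result is 0 (by equality of mixed partials for smooth functions — Schwarz / Clairaut).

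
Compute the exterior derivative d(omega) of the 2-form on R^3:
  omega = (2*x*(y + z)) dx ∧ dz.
d(omega) = (-2*x) dx ∧ dy ∧ dz

For a 2-form omega = sum_{i<j} g_{ij} dx_i ∧ dx_j, the exterior derivative is
  d(omega) = sum_{i<j} d(g_{ij}) ∧ dx_i ∧ dx_j = sum_{i<j, k} (∂g_{ij}/∂x_k) dx_k ∧ dx_i ∧ dx_j.
Expand each term, using dx_k ∧ dx_i ∧ dx_j = sgn(permutation) dx_{(a)} ∧ dx_{(b)} ∧ dx_{(c)} with (a < b < c) sorted:
  d(2*x*(y + z)) includes (∂/∂y)(2*x*(y + z)) dy = (2*x) dy, which multiplied by dx ∧ dz gives (-2*x) dx ∧ dy ∧ dz
Collecting like 3-forms: d(omega) = (-2*x) dx ∧ dy ∧ dz.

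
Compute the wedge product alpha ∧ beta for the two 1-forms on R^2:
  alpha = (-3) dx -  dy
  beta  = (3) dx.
alpha ∧ beta = (3) dx ∧ dy

Distribute the wedge, using dx_i ∧ dx_j = -dx_j ∧ dx_i and dx_i ∧ dx_i = 0. For each pair (i, j) with i < j, the coefficient of dx_i ∧ dx_j in alpha ∧ beta is (alpha_i * beta_j - alpha_j * beta_i). Collecting: alpha ∧ beta = (3) dx ∧ dy.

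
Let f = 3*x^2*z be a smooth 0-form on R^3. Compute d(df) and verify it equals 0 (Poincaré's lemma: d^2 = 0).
d(df) = 0

Step 1: df = sum_i (∂f/∂x_i) dx_i = (6*x*z) dx + (0) dy + (3*x^2) dz.
Step 2: Apply d again. Using the 1-form formula, the coefficient of dx ∧ dy in d(df) is ∂^2 f/∂x ∂y - ∂^2 f/∂y ∂x = (0) - (0) = 0 (equality of mixed partials for smooth f).
Similarly for dx ∧ dz and dy ∧ dz — all coefficients vanish. So d(df) = 0.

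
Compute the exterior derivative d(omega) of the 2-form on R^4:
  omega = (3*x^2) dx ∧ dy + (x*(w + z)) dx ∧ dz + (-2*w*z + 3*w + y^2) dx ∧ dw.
d(omega) = (2*w + x) dx ∧ dz ∧ dw + (-2*y) dx ∧ dy ∧ dw

For a 2-form omega = sum_{i<j} g_{ij} dx_i ∧ dx_j, the exterior derivative is
  d(omega) = sum_{i<j} d(g_{ij}) ∧ dx_i ∧ dx_j = sum_{i<j, k} (∂g_{ij}/∂x_k) dx_k ∧ dx_i ∧ dx_j.
Expand each term, using dx_k ∧ dx_i ∧ dx_j = sgn(permutation) dx_{(a)} ∧ dx_{(b)} ∧ dx_{(c)} with (a < b < c) sorted:
  d(x*(w + z)) includes (∂/∂w)(x*(w + z)) dw = (x) dw, which multiplied by dx ∧ dz gives (x) dx ∧ dz ∧ dw
  d(-2*w*z + 3*w + y^2) includes (∂/∂y)(-2*w*z + 3*w + y^2) dy = (2*y) dy, which multiplied by dx ∧ dw gives (-2*y) dx ∧ dy ∧ dw
  d(-2*w*z + 3*w + y^2) includes (∂/∂z)(-2*w*z + 3*w + y^2) dz = (-2*w) dz, which multiplied by dx ∧ dw gives (2*w) dx ∧ dz ∧ dw
Collecting like 3-forms: d(omega) = (2*w + x) dx ∧ dz ∧ dw + (-2*y) dx ∧ dy ∧ dw.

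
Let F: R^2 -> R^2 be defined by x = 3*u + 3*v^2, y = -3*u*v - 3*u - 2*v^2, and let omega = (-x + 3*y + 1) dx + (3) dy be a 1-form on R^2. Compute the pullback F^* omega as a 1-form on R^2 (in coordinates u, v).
F^* omega = (-27*u*v - 36*u - 27*v^2 - 9*v - 6) du + (-54*u*v^2 - 72*u*v - 9*u - 54*v^3 - 6*v) dv

Using F^*(f dg) = (f ∘ F) d(g ∘ F), substitute each coordinate x_i by F_i(u, v) in f_i, and replace dx_i by d F_i = (∂F_i/∂u) du + (∂F_i/∂v) dv.
  For the x component: f_1(F) = -9*u*v - 12*u - 9*v^2 + 1; d F_1 = (3) du + (6*v) dv
  For the y component: f_2(F) = 3; d F_2 = (-3*v - 3) du + (-3*u - 4*v) dv
Combining and collecting du, dv coefficients:
  coeff of du: -27*u*v - 36*u - 27*v^2 - 9*v - 6
  coeff of dv: -54*u*v^2 - 72*u*v - 9*u - 54*v^3 - 6*v
F^* omega = (-27*u*v - 36*u - 27*v^2 - 9*v - 6) du + (-54*u*v^2 - 72*u*v - 9*u - 54*v^3 - 6*v) dv.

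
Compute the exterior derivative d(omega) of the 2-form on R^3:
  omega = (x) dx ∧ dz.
d(omega) = 0

For a 2-form omega = sum_{i<j} g_{ij} dx_i ∧ dx_j, the exterior derivative is
  d(omega) = sum_{i<j} d(g_{ij}) ∧ dx_i ∧ dx_j = sum_{i<j, k} (∂g_{ij}/∂x_k) dx_k ∧ dx_i ∧ dx_j.
Expand each term, using dx_k ∧ dx_i ∧ dx_j = sgn(permutation) dx_{(a)} ∧ dx_{(b)} ∧ dx_{(c)} with (a < b < c) sorted:

Collecting like 3-forms: d(omega) = 0.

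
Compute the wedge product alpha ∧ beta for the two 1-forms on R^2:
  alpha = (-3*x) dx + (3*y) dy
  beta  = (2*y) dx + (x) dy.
alpha ∧ beta = (-3*x^2 - 6*y^2) dx ∧ dy

Distribute the wedge, using dx_i ∧ dx_j = -dx_j ∧ dx_i and dx_i ∧ dx_i = 0. For each pair (i, j) with i < j, the coefficient of dx_i ∧ dx_j in alpha ∧ beta is (alpha_i * beta_j - alpha_j * beta_i). Collecting: alpha ∧ beta = (-3*x^2 - 6*y^2) dx ∧ dy.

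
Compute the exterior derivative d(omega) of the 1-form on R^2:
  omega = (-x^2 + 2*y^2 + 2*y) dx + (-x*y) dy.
d(omega) = (-5*y - 2) dx ∧ dy

For a 1-form omega = sum_i f_i dx_i, the exterior derivative is
  d(omega) = sum_{i < j} (∂f_j/∂x_i - ∂f_i/∂x_j) dx_i ∧ dx_j.
  coefficient of dx ∧ dy: ∂f_2/∂x - ∂f_1/∂y = ∂(-x*y)/∂x - ∂(-x^2 + 2*y^2 + 2*y)/∂y = -5*y - 2
Assembling: d(omega) = (-5*y - 2) dx ∧ dy.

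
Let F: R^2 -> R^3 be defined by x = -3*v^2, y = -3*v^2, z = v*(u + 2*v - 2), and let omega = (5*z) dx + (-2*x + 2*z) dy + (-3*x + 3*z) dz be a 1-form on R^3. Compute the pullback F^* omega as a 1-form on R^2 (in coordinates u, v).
F^* omega = (3*v^2*(u + 5*v - 2)) du + (3*v*(u^2 - 5*u*v - 4*u - 20*v^2 + 10*v + 4)) dv

Using F^*(f dg) = (f ∘ F) d(g ∘ F), substitute each coordinate x_i by F_i(u, v) in f_i, and replace dx_i by d F_i = (∂F_i/∂u) du + (∂F_i/∂v) dv.
  For the x component: f_1(F) = 5*v*(u + 2*v - 2); d F_1 = (0) du + (-6*v) dv
  For the y component: f_2(F) = 2*v*(u + 5*v - 2); d F_2 = (0) du + (-6*v) dv
  For the z component: f_3(F) = 3*v*(u + 5*v - 2); d F_3 = (v) du + (u + 4*v - 2) dv
Combining and collecting du, dv coefficients:
  coeff of du: 3*v^2*(u + 5*v - 2)
  coeff of dv: 3*v*(u^2 - 5*u*v - 4*u - 20*v^2 + 10*v + 4)
F^* omega = (3*v^2*(u + 5*v - 2)) du + (3*v*(u^2 - 5*u*v - 4*u - 20*v^2 + 10*v + 4)) dv.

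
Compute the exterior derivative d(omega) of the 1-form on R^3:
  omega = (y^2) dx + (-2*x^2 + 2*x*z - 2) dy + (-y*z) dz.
d(omega) = (-4*x - 2*y + 2*z) dx ∧ dy + (-2*x - z) dy ∧ dz

For a 1-form omega = sum_i f_i dx_i, the exterior derivative is
  d(omega) = sum_{i < j} (∂f_j/∂x_i - ∂f_i/∂x_j) dx_i ∧ dx_j.
  coefficient of dx ∧ dy: ∂f_2/∂x - ∂f_1/∂y = ∂(-2*x^2 + 2*x*z - 2)/∂x - ∂(y^2)/∂y = -4*x - 2*y + 2*z
  coefficient of dy ∧ dz: ∂f_3/∂y - ∂f_2/∂z = ∂(-y*z)/∂y - ∂(-2*x^2 + 2*x*z - 2)/∂z = -2*x - z
Assembling: d(omega) = (-4*x - 2*y + 2*z) dx ∧ dy + (-2*x - z) dy ∧ dz.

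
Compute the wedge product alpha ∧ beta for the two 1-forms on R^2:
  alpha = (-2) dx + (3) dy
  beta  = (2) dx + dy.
alpha ∧ beta = (-8) dx ∧ dy

Distribute the wedge, using dx_i ∧ dx_j = -dx_j ∧ dx_i and dx_i ∧ dx_i = 0. For each pair (i, j) with i < j, the coefficient of dx_i ∧ dx_j in alpha ∧ beta is (alpha_i * beta_j - alpha_j * beta_i). Collecting: alpha ∧ beta = (-8) dx ∧ dy.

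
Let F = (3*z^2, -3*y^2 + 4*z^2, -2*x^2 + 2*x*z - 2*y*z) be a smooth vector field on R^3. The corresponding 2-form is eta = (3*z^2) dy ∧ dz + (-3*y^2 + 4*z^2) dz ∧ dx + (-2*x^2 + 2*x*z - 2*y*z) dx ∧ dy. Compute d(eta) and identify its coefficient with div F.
d(eta) = (2*x - 8*y) dx ∧ dy ∧ dz; div F = 2*x - 8*y

For a 2-form in R^3 of the form above, applying d gives a 3-form with coefficient ∂P/∂x + ∂Q/∂y + ∂R/∂z:
  ∂P/∂x = 0
  ∂Q/∂y = -6*y
  ∂R/∂z = 2*x - 2*y
Sum = 2*x - 8*y, which is exactly div F.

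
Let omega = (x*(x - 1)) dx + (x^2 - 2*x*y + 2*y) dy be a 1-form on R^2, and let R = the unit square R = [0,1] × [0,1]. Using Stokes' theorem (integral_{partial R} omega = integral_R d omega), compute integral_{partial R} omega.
integral_(partial R) omega = 0

Stokes: integral_partial_R omega = integral_R d omega with d omega = (∂Q/∂x - ∂P/∂y) dx ∧ dy.
  ∂Q/∂x = 2*x - 2*y
  ∂P/∂y = 0
  integrand = ∂Q/∂x - ∂P/∂y = 2*x - 2*y.
Integrating over R: integral_0^1 integral_0^1 (2*x - 2*y) dx dy = 0.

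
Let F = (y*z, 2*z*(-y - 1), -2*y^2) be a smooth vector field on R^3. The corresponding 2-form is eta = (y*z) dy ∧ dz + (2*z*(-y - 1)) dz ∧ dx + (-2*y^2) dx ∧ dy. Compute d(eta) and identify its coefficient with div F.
d(eta) = (-2*z) dx ∧ dy ∧ dz; div F = -2*z

For a 2-form in R^3 of the form above, applying d gives a 3-form with coefficient ∂P/∂x + ∂Q/∂y + ∂R/∂z:
  ∂P/∂x = 0
  ∂Q/∂y = -2*z
  ∂R/∂z = 0
Sum = -2*z, which is exactly div F.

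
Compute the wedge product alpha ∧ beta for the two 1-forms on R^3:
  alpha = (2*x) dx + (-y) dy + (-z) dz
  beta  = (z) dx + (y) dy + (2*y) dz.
alpha ∧ beta = (y*(2*x + z)) dx ∧ dy + (4*x*y + z^2) dx ∧ dz + (y*(-2*y + z)) dy ∧ dz

Distribute the wedge, using dx_i ∧ dx_j = -dx_j ∧ dx_i and dx_i ∧ dx_i = 0. For each pair (i, j) with i < j, the coefficient of dx_i ∧ dx_j in alpha ∧ beta is (alpha_i * beta_j - alpha_j * beta_i). Collecting: alpha ∧ beta = (y*(2*x + z)) dx ∧ dy + (4*x*y + z^2) dx ∧ dz + (y*(-2*y + z)) dy ∧ dz.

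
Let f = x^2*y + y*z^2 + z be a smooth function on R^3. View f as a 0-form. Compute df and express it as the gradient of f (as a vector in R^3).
df = (2*x*y) dx + (x^2 + z^2) dy + (2*y*z + 1) dz; grad f = (2*x*y, x^2 + z^2, 2*y*z + 1)

For a 0-form f, d f = (∂f/∂x) dx + (∂f/∂y) dy + (∂f/∂z) dz. The components of the vector representation are exactly the entries of grad f in Cartesian coordinates:
  ∂f/∂x = 2*x*y
  ∂f/∂y = x^2 + z^2
  ∂f/∂z = 2*y*z + 1.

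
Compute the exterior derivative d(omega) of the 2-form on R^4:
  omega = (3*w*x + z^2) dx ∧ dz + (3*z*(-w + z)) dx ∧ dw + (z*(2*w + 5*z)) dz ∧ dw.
d(omega) = (3*w + 3*x - 6*z) dx ∧ dz ∧ dw

For a 2-form omega = sum_{i<j} g_{ij} dx_i ∧ dx_j, the exterior derivative is
  d(omega) = sum_{i<j} d(g_{ij}) ∧ dx_i ∧ dx_j = sum_{i<j, k} (∂g_{ij}/∂x_k) dx_k ∧ dx_i ∧ dx_j.
Expand each term, using dx_k ∧ dx_i ∧ dx_j = sgn(permutation) dx_{(a)} ∧ dx_{(b)} ∧ dx_{(c)} with (a < b < c) sorted:
  d(3*w*x + z^2) includes (∂/∂w)(3*w*x + z^2) dw = (3*x) dw, which multiplied by dx ∧ dz gives (3*x) dx ∧ dz ∧ dw
  d(3*z*(-w + z)) includes (∂/∂z)(3*z*(-w + z)) dz = (-3*w + 6*z) dz, which multiplied by dx ∧ dw gives (3*w - 6*z) dx ∧ dz ∧ dw
Collecting like 3-forms: d(omega) = (3*w + 3*x - 6*z) dx ∧ dz ∧ dw.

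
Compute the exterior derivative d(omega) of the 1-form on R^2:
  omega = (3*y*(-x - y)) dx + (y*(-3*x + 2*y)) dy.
d(omega) = (3*x + 3*y) dx ∧ dy

For a 1-form omega = sum_i f_i dx_i, the exterior derivative is
  d(omega) = sum_{i < j} (∂f_j/∂x_i - ∂f_i/∂x_j) dx_i ∧ dx_j.
  coefficient of dx ∧ dy: ∂f_2/∂x - ∂f_1/∂y = ∂(y*(-3*x + 2*y))/∂x - ∂(3*y*(-x - y))/∂y = 3*x + 3*y
Assembling: d(omega) = (3*x + 3*y) dx ∧ dy.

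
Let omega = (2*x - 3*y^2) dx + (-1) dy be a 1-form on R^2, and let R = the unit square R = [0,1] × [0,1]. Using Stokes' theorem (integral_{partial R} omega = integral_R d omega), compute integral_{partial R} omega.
integral_(partial R) omega = 3

Stokes: integral_partial_R omega = integral_R d omega with d omega = (∂Q/∂x - ∂P/∂y) dx ∧ dy.
  ∂Q/∂x = 0
  ∂P/∂y = -6*y
  integrand = ∂Q/∂x - ∂P/∂y = 6*y.
Integrating over R: integral_0^1 integral_0^1 (6*y) dx dy = 3.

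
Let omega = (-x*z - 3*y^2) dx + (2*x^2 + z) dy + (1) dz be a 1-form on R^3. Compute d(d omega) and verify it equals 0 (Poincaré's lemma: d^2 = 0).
d(d omega) = 0

Step 1: d omega = sum_{i<j} (∂f_j/∂x_i - ∂f_i/∂x_j) dx_i ∧ dx_j:
  coeff of dx ∧ dy: 4*x + 6*y
  coeff of dx ∧ dz: x
  coeff of dy ∧ dz: -1
Step 2: Apply d again to each 2-form coefficient. The only possible 3-form in R^3 is dx ∧ dy ∧ dz, with coefficient
  ∂(coeff of dy∧dz)/∂x - ∂(coeff of dx∧dz)/∂y + ∂(coeff of dx∧dy)/∂z
  = ∂/∂x (-1) - ∂/∂y (x) + ∂/∂z (4*x + 6*y).
Each of these terms simplifies to sums of mixed partials that cancel in pairs. The result is 0 (by equality of mixed partials for smooth functions — Schwarz / Clairaut).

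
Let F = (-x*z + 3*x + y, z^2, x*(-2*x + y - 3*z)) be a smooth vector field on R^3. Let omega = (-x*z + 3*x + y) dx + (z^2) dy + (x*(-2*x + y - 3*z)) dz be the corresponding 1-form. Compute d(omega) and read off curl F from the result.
d(omega) = (x - 2*z) dy ∧ dz + (3*x - y + 3*z) dz ∧ dx + (-1) dx ∧ dy; curl F = (x - 2*z, 3*x - y + 3*z, -1)

d omega = sum_{i<j} (∂f_j/∂x_i - ∂f_i/∂x_j) dx_i ∧ dx_j. Under the identification (dy ∧ dz, dz ∧ dx, dx ∧ dy) ↔ (e_x, e_y, e_z), the coefficients are exactly the components of curl F. Compute:
  ∂R/∂y - ∂Q/∂z = (x) - (2*z) = x - 2*z
  ∂P/∂z - ∂R/∂x = (-x) - (-4*x + y - 3*z) = 3*x - y + 3*z
  ∂Q/∂x - ∂P/∂y = (0) - (1) = -1.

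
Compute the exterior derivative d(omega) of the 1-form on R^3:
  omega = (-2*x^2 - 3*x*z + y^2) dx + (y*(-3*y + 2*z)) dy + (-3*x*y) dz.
d(omega) = (-2*y) dx ∧ dy + (3*x - 3*y) dx ∧ dz + (-3*x - 2*y) dy ∧ dz

For a 1-form omega = sum_i f_i dx_i, the exterior derivative is
  d(omega) = sum_{i < j} (∂f_j/∂x_i - ∂f_i/∂x_j) dx_i ∧ dx_j.
  coefficient of dx ∧ dy: ∂f_2/∂x - ∂f_1/∂y = ∂(y*(-3*y + 2*z))/∂x - ∂(-2*x^2 - 3*x*z + y^2)/∂y = -2*y
  coefficient of dx ∧ dz: ∂f_3/∂x - ∂f_1/∂z = ∂(-3*x*y)/∂x - ∂(-2*x^2 - 3*x*z + y^2)/∂z = 3*x - 3*y
  coefficient of dy ∧ dz: ∂f_3/∂y - ∂f_2/∂z = ∂(-3*x*y)/∂y - ∂(y*(-3*y + 2*z))/∂z = -3*x - 2*y
Assembling: d(omega) = (-2*y) dx ∧ dy + (3*x - 3*y) dx ∧ dz + (-3*x - 2*y) dy ∧ dz.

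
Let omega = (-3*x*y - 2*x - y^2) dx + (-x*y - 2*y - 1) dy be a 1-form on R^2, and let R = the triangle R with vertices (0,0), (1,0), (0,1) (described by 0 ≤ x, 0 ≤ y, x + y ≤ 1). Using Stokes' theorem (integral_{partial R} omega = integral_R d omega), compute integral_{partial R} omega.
integral_(partial R) omega = 2/3

Stokes: integral_partial_R omega = integral_R d omega with d omega = (∂Q/∂x - ∂P/∂y) dx ∧ dy.
  ∂Q/∂x = -y
  ∂P/∂y = -3*x - 2*y
  integrand = ∂Q/∂x - ∂P/∂y = 3*x + y.
Integrating over R: integral_0^1 integral_0^{1-x} (3*x + y) dy dx = 2/3.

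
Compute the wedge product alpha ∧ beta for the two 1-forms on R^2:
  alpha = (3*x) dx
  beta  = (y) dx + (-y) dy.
alpha ∧ beta = (-3*x*y) dx ∧ dy

Distribute the wedge, using dx_i ∧ dx_j = -dx_j ∧ dx_i and dx_i ∧ dx_i = 0. For each pair (i, j) with i < j, the coefficient of dx_i ∧ dx_j in alpha ∧ beta is (alpha_i * beta_j - alpha_j * beta_i). Collecting: alpha ∧ beta = (-3*x*y) dx ∧ dy.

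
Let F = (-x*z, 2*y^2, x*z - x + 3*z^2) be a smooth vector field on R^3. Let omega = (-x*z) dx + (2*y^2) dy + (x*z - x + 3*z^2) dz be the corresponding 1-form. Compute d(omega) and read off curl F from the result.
d(omega) = (0) dy ∧ dz + (-x - z + 1) dz ∧ dx + (0) dx ∧ dy; curl F = (0, -x - z + 1, 0)

d omega = sum_{i<j} (∂f_j/∂x_i - ∂f_i/∂x_j) dx_i ∧ dx_j. Under the identification (dy ∧ dz, dz ∧ dx, dx ∧ dy) ↔ (e_x, e_y, e_z), the coefficients are exactly the components of curl F. Compute:
  ∂R/∂y - ∂Q/∂z = (0) - (0) = 0
  ∂P/∂z - ∂R/∂x = (-x) - (z - 1) = -x - z + 1
  ∂Q/∂x - ∂P/∂y = (0) - (0) = 0.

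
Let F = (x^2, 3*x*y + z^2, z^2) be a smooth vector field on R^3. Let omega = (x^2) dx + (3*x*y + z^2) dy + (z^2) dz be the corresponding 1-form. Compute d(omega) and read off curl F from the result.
d(omega) = (-2*z) dy ∧ dz + (0) dz ∧ dx + (3*y) dx ∧ dy; curl F = (-2*z, 0, 3*y)

d omega = sum_{i<j} (∂f_j/∂x_i - ∂f_i/∂x_j) dx_i ∧ dx_j. Under the identification (dy ∧ dz, dz ∧ dx, dx ∧ dy) ↔ (e_x, e_y, e_z), the coefficients are exactly the components of curl F. Compute:
  ∂R/∂y - ∂Q/∂z = (0) - (2*z) = -2*z
  ∂P/∂z - ∂R/∂x = (0) - (0) = 0
  ∂Q/∂x - ∂P/∂y = (3*y) - (0) = 3*y.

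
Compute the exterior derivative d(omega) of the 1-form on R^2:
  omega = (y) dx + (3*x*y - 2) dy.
d(omega) = (3*y - 1) dx ∧ dy

For a 1-form omega = sum_i f_i dx_i, the exterior derivative is
  d(omega) = sum_{i < j} (∂f_j/∂x_i - ∂f_i/∂x_j) dx_i ∧ dx_j.
  coefficient of dx ∧ dy: ∂f_2/∂x - ∂f_1/∂y = ∂(3*x*y - 2)/∂x - ∂(y)/∂y = 3*y - 1
Assembling: d(omega) = (3*y - 1) dx ∧ dy.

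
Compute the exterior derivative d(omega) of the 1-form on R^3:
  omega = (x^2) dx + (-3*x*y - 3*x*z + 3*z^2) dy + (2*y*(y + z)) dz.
d(omega) = (-3*y - 3*z) dx ∧ dy + (3*x + 4*y - 4*z) dy ∧ dz

For a 1-form omega = sum_i f_i dx_i, the exterior derivative is
  d(omega) = sum_{i < j} (∂f_j/∂x_i - ∂f_i/∂x_j) dx_i ∧ dx_j.
  coefficient of dx ∧ dy: ∂f_2/∂x - ∂f_1/∂y = ∂(-3*x*y - 3*x*z + 3*z^2)/∂x - ∂(x^2)/∂y = -3*y - 3*z
  coefficient of dy ∧ dz: ∂f_3/∂y - ∂f_2/∂z = ∂(2*y*(y + z))/∂y - ∂(-3*x*y - 3*x*z + 3*z^2)/∂z = 3*x + 4*y - 4*z
Assembling: d(omega) = (-3*y - 3*z) dx ∧ dy + (3*x + 4*y - 4*z) dy ∧ dz.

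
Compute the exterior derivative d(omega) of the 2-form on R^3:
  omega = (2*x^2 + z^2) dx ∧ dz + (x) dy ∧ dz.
d(omega) = (1) dx ∧ dy ∧ dz

For a 2-form omega = sum_{i<j} g_{ij} dx_i ∧ dx_j, the exterior derivative is
  d(omega) = sum_{i<j} d(g_{ij}) ∧ dx_i ∧ dx_j = sum_{i<j, k} (∂g_{ij}/∂x_k) dx_k ∧ dx_i ∧ dx_j.
Expand each term, using dx_k ∧ dx_i ∧ dx_j = sgn(permutation) dx_{(a)} ∧ dx_{(b)} ∧ dx_{(c)} with (a < b < c) sorted:
  d(x) includes (∂/∂x)(x) dx = (1) dx, which multiplied by dy ∧ dz gives (1) dx ∧ dy ∧ dz
Collecting like 3-forms: d(omega) = (1) dx ∧ dy ∧ dz.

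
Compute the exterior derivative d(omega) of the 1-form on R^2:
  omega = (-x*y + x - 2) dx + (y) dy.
d(omega) = (x) dx ∧ dy

For a 1-form omega = sum_i f_i dx_i, the exterior derivative is
  d(omega) = sum_{i < j} (∂f_j/∂x_i - ∂f_i/∂x_j) dx_i ∧ dx_j.
  coefficient of dx ∧ dy: ∂f_2/∂x - ∂f_1/∂y = ∂(y)/∂x - ∂(-x*y + x - 2)/∂y = x
Assembling: d(omega) = (x) dx ∧ dy.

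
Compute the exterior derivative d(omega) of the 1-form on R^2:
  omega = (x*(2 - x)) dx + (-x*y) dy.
d(omega) = (-y) dx ∧ dy

For a 1-form omega = sum_i f_i dx_i, the exterior derivative is
  d(omega) = sum_{i < j} (∂f_j/∂x_i - ∂f_i/∂x_j) dx_i ∧ dx_j.
  coefficient of dx ∧ dy: ∂f_2/∂x - ∂f_1/∂y = ∂(-x*y)/∂x - ∂(x*(2 - x))/∂y = -y
Assembling: d(omega) = (-y) dx ∧ dy.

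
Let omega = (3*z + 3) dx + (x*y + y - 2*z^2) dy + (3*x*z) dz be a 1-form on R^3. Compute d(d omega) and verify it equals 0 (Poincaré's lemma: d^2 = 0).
d(d omega) = 0

Step 1: d omega = sum_{i<j} (∂f_j/∂x_i - ∂f_i/∂x_j) dx_i ∧ dx_j:
  coeff of dx ∧ dy: y
  coeff of dx ∧ dz: 3*z - 3
  coeff of dy ∧ dz: 4*z
Step 2: Apply d again to each 2-form coefficient. The only possible 3-form in R^3 is dx ∧ dy ∧ dz, with coefficient
  ∂(coeff of dy∧dz)/∂x - ∂(coeff of dx∧dz)/∂y + ∂(coeff of dx∧dy)/∂z
  = ∂/∂x (4*z) - ∂/∂y (3*z - 3) + ∂/∂z (y).
Each of these terms simplifies to sums of mixed partials that cancel in pairs. The result is 0 (by equality of mixed partials for smooth functions — Schwarz / Clairaut).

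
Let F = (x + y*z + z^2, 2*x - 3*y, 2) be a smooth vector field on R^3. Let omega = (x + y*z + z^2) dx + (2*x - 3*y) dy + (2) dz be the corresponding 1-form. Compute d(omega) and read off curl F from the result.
d(omega) = (0) dy ∧ dz + (y + 2*z) dz ∧ dx + (2 - z) dx ∧ dy; curl F = (0, y + 2*z, 2 - z)

d omega = sum_{i<j} (∂f_j/∂x_i - ∂f_i/∂x_j) dx_i ∧ dx_j. Under the identification (dy ∧ dz, dz ∧ dx, dx ∧ dy) ↔ (e_x, e_y, e_z), the coefficients are exactly the components of curl F. Compute:
  ∂R/∂y - ∂Q/∂z = (0) - (0) = 0
  ∂P/∂z - ∂R/∂x = (y + 2*z) - (0) = y + 2*z
  ∂Q/∂x - ∂P/∂y = (2) - (z) = 2 - z.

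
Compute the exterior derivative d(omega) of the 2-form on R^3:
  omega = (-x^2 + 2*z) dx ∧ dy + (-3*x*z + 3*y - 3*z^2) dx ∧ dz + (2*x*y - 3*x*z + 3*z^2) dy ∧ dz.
d(omega) = (2*y - 3*z - 1) dx ∧ dy ∧ dz

For a 2-form omega = sum_{i<j} g_{ij} dx_i ∧ dx_j, the exterior derivative is
  d(omega) = sum_{i<j} d(g_{ij}) ∧ dx_i ∧ dx_j = sum_{i<j, k} (∂g_{ij}/∂x_k) dx_k ∧ dx_i ∧ dx_j.
Expand each term, using dx_k ∧ dx_i ∧ dx_j = sgn(permutation) dx_{(a)} ∧ dx_{(b)} ∧ dx_{(c)} with (a < b < c) sorted:
  d(-x^2 + 2*z) includes (∂/∂z)(-x^2 + 2*z) dz = (2) dz, which multiplied by dx ∧ dy gives (2) dx ∧ dy ∧ dz
  d(-3*x*z + 3*y - 3*z^2) includes (∂/∂y)(-3*x*z + 3*y - 3*z^2) dy = (3) dy, which multiplied by dx ∧ dz gives (-3) dx ∧ dy ∧ dz
  d(2*x*y - 3*x*z + 3*z^2) includes (∂/∂x)(2*x*y - 3*x*z + 3*z^2) dx = (2*y - 3*z) dx, which multiplied by dy ∧ dz gives (2*y - 3*z) dx ∧ dy ∧ dz
Collecting like 3-forms: d(omega) = (2*y - 3*z - 1) dx ∧ dy ∧ dz.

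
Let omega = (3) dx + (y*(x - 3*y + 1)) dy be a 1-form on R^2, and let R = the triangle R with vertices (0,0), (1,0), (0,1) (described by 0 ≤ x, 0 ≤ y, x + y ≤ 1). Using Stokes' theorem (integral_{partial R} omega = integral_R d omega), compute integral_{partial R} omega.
integral_(partial R) omega = 1/6

Stokes: integral_partial_R omega = integral_R d omega with d omega = (∂Q/∂x - ∂P/∂y) dx ∧ dy.
  ∂Q/∂x = y
  ∂P/∂y = 0
  integrand = ∂Q/∂x - ∂P/∂y = y.
Integrating over R: integral_0^1 integral_0^{1-x} (y) dy dx = 1/6.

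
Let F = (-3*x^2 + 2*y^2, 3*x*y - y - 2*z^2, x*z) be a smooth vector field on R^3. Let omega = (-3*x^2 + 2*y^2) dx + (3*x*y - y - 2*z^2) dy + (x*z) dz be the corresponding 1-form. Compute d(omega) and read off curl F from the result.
d(omega) = (4*z) dy ∧ dz + (-z) dz ∧ dx + (-y) dx ∧ dy; curl F = (4*z, -z, -y)

d omega = sum_{i<j} (∂f_j/∂x_i - ∂f_i/∂x_j) dx_i ∧ dx_j. Under the identification (dy ∧ dz, dz ∧ dx, dx ∧ dy) ↔ (e_x, e_y, e_z), the coefficients are exactly the components of curl F. Compute:
  ∂R/∂y - ∂Q/∂z = (0) - (-4*z) = 4*z
  ∂P/∂z - ∂R/∂x = (0) - (z) = -z
  ∂Q/∂x - ∂P/∂y = (3*y) - (4*y) = -y.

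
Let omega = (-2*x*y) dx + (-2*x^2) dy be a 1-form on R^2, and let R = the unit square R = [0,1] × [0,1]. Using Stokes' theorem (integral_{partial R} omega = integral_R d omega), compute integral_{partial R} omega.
integral_(partial R) omega = -1

Stokes: integral_partial_R omega = integral_R d omega with d omega = (∂Q/∂x - ∂P/∂y) dx ∧ dy.
  ∂Q/∂x = -4*x
  ∂P/∂y = -2*x
  integrand = ∂Q/∂x - ∂P/∂y = -2*x.
Integrating over R: integral_0^1 integral_0^1 (-2*x) dx dy = -1.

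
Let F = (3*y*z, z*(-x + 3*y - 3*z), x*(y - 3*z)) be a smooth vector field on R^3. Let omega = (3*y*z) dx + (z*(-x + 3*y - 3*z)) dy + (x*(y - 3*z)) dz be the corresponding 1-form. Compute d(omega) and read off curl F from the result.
d(omega) = (2*x - 3*y + 6*z) dy ∧ dz + (2*y + 3*z) dz ∧ dx + (-4*z) dx ∧ dy; curl F = (2*x - 3*y + 6*z, 2*y + 3*z, -4*z)

d omega = sum_{i<j} (∂f_j/∂x_i - ∂f_i/∂x_j) dx_i ∧ dx_j. Under the identification (dy ∧ dz, dz ∧ dx, dx ∧ dy) ↔ (e_x, e_y, e_z), the coefficients are exactly the components of curl F. Compute:
  ∂R/∂y - ∂Q/∂z = (x) - (-x + 3*y - 6*z) = 2*x - 3*y + 6*z
  ∂P/∂z - ∂R/∂x = (3*y) - (y - 3*z) = 2*y + 3*z
  ∂Q/∂x - ∂P/∂y = (-z) - (3*z) = -4*z.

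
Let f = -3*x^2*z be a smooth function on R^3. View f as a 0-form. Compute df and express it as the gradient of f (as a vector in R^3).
df = (-6*x*z) dx + (0) dy + (-3*x^2) dz; grad f = (-6*x*z, 0, -3*x^2)

For a 0-form f, d f = (∂f/∂x) dx + (∂f/∂y) dy + (∂f/∂z) dz. The components of the vector representation are exactly the entries of grad f in Cartesian coordinates:
  ∂f/∂x = -6*x*z
  ∂f/∂y = 0
  ∂f/∂z = -3*x^2.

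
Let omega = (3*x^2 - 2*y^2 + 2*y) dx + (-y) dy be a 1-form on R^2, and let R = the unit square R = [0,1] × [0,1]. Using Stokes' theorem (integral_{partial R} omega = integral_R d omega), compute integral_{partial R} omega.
integral_(partial R) omega = 0

Stokes: integral_partial_R omega = integral_R d omega with d omega = (∂Q/∂x - ∂P/∂y) dx ∧ dy.
  ∂Q/∂x = 0
  ∂P/∂y = 2 - 4*y
  integrand = ∂Q/∂x - ∂P/∂y = 4*y - 2.
Integrating over R: integral_0^1 integral_0^1 (4*y - 2) dx dy = 0.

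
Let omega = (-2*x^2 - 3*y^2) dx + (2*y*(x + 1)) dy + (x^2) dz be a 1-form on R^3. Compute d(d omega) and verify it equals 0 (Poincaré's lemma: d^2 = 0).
d(d omega) = 0

Step 1: d omega = sum_{i<j} (∂f_j/∂x_i - ∂f_i/∂x_j) dx_i ∧ dx_j:
  coeff of dx ∧ dy: 8*y
  coeff of dx ∧ dz: 2*x
  coeff of dy ∧ dz: 0
Step 2: Apply d again to each 2-form coefficient. The only possible 3-form in R^3 is dx ∧ dy ∧ dz, with coefficient
  ∂(coeff of dy∧dz)/∂x - ∂(coeff of dx∧dz)/∂y + ∂(coeff of dx∧dy)/∂z
  = ∂/∂x (0) - ∂/∂y (2*x) + ∂/∂z (8*y).
Each of these terms simplifies to sums of mixed partials that cancel in pairs. The result is 0 (by equality of mixed partials for smooth functions — Schwarz / Clairaut).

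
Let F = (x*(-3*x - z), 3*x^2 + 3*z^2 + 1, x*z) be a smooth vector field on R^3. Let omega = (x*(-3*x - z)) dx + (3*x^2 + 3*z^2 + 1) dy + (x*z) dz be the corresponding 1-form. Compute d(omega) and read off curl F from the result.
d(omega) = (-6*z) dy ∧ dz + (-x - z) dz ∧ dx + (6*x) dx ∧ dy; curl F = (-6*z, -x - z, 6*x)

d omega = sum_{i<j} (∂f_j/∂x_i - ∂f_i/∂x_j) dx_i ∧ dx_j. Under the identification (dy ∧ dz, dz ∧ dx, dx ∧ dy) ↔ (e_x, e_y, e_z), the coefficients are exactly the components of curl F. Compute:
  ∂R/∂y - ∂Q/∂z = (0) - (6*z) = -6*z
  ∂P/∂z - ∂R/∂x = (-x) - (z) = -x - z
  ∂Q/∂x - ∂P/∂y = (6*x) - (0) = 6*x.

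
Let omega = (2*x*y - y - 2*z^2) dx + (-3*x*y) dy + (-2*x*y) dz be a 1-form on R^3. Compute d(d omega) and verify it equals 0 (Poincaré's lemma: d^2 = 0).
d(d omega) = 0

Step 1: d omega = sum_{i<j} (∂f_j/∂x_i - ∂f_i/∂x_j) dx_i ∧ dx_j:
  coeff of dx ∧ dy: -2*x - 3*y + 1
  coeff of dx ∧ dz: -2*y + 4*z
  coeff of dy ∧ dz: -2*x
Step 2: Apply d again to each 2-form coefficient. The only possible 3-form in R^3 is dx ∧ dy ∧ dz, with coefficient
  ∂(coeff of dy∧dz)/∂x - ∂(coeff of dx∧dz)/∂y + ∂(coeff of dx∧dy)/∂z
  = ∂/∂x (-2*x) - ∂/∂y (-2*y + 4*z) + ∂/∂z (-2*x - 3*y + 1).
Each of these terms simplifies to sums of mixed partials that cancel in pairs. The result is 0 (by equality of mixed partials for smooth functions — Schwarz / Clairaut).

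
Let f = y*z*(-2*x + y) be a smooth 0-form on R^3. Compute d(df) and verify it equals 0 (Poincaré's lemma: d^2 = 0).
d(df) = 0

Step 1: df = sum_i (∂f/∂x_i) dx_i = (-2*y*z) dx + (2*z*(-x + y)) dy + (y*(-2*x + y)) dz.
Step 2: Apply d again. Using the 1-form formula, the coefficient of dx ∧ dy in d(df) is ∂^2 f/∂x ∂y - ∂^2 f/∂y ∂x = (-2*z) - (-2*z) = 0 (equality of mixed partials for smooth f).
Similarly for dx ∧ dz and dy ∧ dz — all coefficients vanish. So d(df) = 0.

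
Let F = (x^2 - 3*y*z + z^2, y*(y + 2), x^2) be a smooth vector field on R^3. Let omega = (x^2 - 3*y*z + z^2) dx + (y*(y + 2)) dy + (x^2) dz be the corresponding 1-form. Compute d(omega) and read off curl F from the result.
d(omega) = (0) dy ∧ dz + (-2*x - 3*y + 2*z) dz ∧ dx + (3*z) dx ∧ dy; curl F = (0, -2*x - 3*y + 2*z, 3*z)

d omega = sum_{i<j} (∂f_j/∂x_i - ∂f_i/∂x_j) dx_i ∧ dx_j. Under the identification (dy ∧ dz, dz ∧ dx, dx ∧ dy) ↔ (e_x, e_y, e_z), the coefficients are exactly the components of curl F. Compute:
  ∂R/∂y - ∂Q/∂z = (0) - (0) = 0
  ∂P/∂z - ∂R/∂x = (-3*y + 2*z) - (2*x) = -2*x - 3*y + 2*z
  ∂Q/∂x - ∂P/∂y = (0) - (-3*z) = 3*z.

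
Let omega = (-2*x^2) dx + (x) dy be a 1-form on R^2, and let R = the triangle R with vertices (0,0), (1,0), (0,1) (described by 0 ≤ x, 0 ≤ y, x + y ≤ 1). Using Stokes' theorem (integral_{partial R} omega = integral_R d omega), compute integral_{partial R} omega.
integral_(partial R) omega = 1/2

Stokes: integral_partial_R omega = integral_R d omega with d omega = (∂Q/∂x - ∂P/∂y) dx ∧ dy.
  ∂Q/∂x = 1
  ∂P/∂y = 0
  integrand = ∂Q/∂x - ∂P/∂y = 1.
Integrating over R: integral_0^1 integral_0^{1-x} (1) dy dx = 1/2.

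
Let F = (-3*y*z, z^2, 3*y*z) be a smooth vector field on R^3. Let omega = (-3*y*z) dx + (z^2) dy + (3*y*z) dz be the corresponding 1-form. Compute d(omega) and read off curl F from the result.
d(omega) = (z) dy ∧ dz + (-3*y) dz ∧ dx + (3*z) dx ∧ dy; curl F = (z, -3*y, 3*z)

d omega = sum_{i<j} (∂f_j/∂x_i - ∂f_i/∂x_j) dx_i ∧ dx_j. Under the identification (dy ∧ dz, dz ∧ dx, dx ∧ dy) ↔ (e_x, e_y, e_z), the coefficients are exactly the components of curl F. Compute:
  ∂R/∂y - ∂Q/∂z = (3*z) - (2*z) = z
  ∂P/∂z - ∂R/∂x = (-3*y) - (0) = -3*y
  ∂Q/∂x - ∂P/∂y = (0) - (-3*z) = 3*z.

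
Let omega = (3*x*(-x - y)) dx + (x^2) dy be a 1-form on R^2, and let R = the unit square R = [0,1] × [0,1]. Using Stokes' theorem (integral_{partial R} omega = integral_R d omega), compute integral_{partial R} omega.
integral_(partial R) omega = 5/2

Stokes: integral_partial_R omega = integral_R d omega with d omega = (∂Q/∂x - ∂P/∂y) dx ∧ dy.
  ∂Q/∂x = 2*x
  ∂P/∂y = -3*x
  integrand = ∂Q/∂x - ∂P/∂y = 5*x.
Integrating over R: integral_0^1 integral_0^1 (5*x) dx dy = 5/2.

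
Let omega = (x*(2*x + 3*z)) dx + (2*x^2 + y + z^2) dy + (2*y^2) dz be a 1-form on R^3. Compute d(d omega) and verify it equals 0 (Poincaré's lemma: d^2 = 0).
d(d omega) = 0

Step 1: d omega = sum_{i<j} (∂f_j/∂x_i - ∂f_i/∂x_j) dx_i ∧ dx_j:
  coeff of dx ∧ dy: 4*x
  coeff of dx ∧ dz: -3*x
  coeff of dy ∧ dz: 4*y - 2*z
Step 2: Apply d again to each 2-form coefficient. The only possible 3-form in R^3 is dx ∧ dy ∧ dz, with coefficient
  ∂(coeff of dy∧dz)/∂x - ∂(coeff of dx∧dz)/∂y + ∂(coeff of dx∧dy)/∂z
  = ∂/∂x (4*y - 2*z) - ∂/∂y (-3*x) + ∂/∂z (4*x).
Each of these terms simplifies to sums of mixed partials that cancel in pairs. The result is 0 (by equality of mixed partials for smooth functions — Schwarz / Clairaut).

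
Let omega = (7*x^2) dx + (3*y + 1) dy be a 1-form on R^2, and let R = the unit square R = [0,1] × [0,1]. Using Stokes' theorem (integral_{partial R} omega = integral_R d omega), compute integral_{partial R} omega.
integral_(partial R) omega = 0

Stokes: integral_partial_R omega = integral_R d omega with d omega = (∂Q/∂x - ∂P/∂y) dx ∧ dy.
  ∂Q/∂x = 0
  ∂P/∂y = 0
  integrand = ∂Q/∂x - ∂P/∂y = 0.
Integrating over R: integral_0^1 integral_0^1 (0) dx dy = 0.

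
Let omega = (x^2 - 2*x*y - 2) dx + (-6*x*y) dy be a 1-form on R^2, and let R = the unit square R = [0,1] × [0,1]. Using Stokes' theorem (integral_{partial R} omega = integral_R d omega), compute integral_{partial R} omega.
integral_(partial R) omega = -2

Stokes: integral_partial_R omega = integral_R d omega with d omega = (∂Q/∂x - ∂P/∂y) dx ∧ dy.
  ∂Q/∂x = -6*y
  ∂P/∂y = -2*x
  integrand = ∂Q/∂x - ∂P/∂y = 2*x - 6*y.
Integrating over R: integral_0^1 integral_0^1 (2*x - 6*y) dx dy = -2.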